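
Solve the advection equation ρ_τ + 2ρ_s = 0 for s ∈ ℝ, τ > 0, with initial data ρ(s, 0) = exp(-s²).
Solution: By method of characteristics (waves move right with speed 2):
Along characteristics s - 2τ = const, ρ is constant, so ρ(s,τ) = f(s - 2τ) with f = ρ(·, 0).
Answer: ρ(s, τ) = exp(-(s - 2τ)²)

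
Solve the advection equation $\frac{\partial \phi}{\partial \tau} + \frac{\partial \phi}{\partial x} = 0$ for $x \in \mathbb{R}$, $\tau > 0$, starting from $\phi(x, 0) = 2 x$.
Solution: By method of characteristics (waves move right with speed 1):
Along characteristics $x - \tau =$ const, $\phi$ is constant, so $\phi(x,\tau) = f(x - \tau)$ with $f = \phi( \cdot , 0)$.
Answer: $\phi(x, \tau) = -2 \tau + 2 x$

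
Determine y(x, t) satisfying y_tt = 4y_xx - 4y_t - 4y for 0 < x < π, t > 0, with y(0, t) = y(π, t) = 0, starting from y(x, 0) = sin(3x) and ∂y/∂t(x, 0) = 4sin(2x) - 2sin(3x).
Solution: Substitute y = exp(-2t)u.
Then y_t = exp(-2t)(u_t - 2u), y_tt = exp(-2t)(u_tt - 4u_t + 4u), y_xx = exp(-2t)u_xx; substituting and dividing by exp(-2t), the lower-order terms cancel: u_tt = 4u_xx (standard wave equation).
Data for u: u(x,0) = y(x,0) = sin(3x); u_t(x,0) = y_t(x,0) + 2y(x,0) = 4sin(2x). The boundary conditions carry over: u(0,t) = u(π,t) = 0.
Separating variables: u = Σ [A_n cos(ω_n t) + B_n sin(ω_n t)] sin(nx), ω_n = 2n. From ICs (B_n = velocity coefficient / ω_n): A_3=1, B_2=1.
So u(x,t) = sin(4t)sin(2x) + sin(3x)cos(6t), and y(x,t) = exp(-2t)u(x,t).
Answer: y(x, t) = exp(-2t)sin(4t)sin(2x) + exp(-2t)sin(3x)cos(6t)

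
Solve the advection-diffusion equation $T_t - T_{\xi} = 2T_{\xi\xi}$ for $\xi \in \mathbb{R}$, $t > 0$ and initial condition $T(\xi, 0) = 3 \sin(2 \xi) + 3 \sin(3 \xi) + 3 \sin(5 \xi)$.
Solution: Change to a moving frame: let $\eta = \xi + t$, $\sigma = t$ and write $T(\xi,t) = u(\eta,\sigma)$.
By the chain rule $T_t = u_{\sigma} + u_{\eta}$, $T_{\xi} = u_{\eta}$, $T_{\xi\xi} = u_{\eta\eta}$.
Then $T_t - T_{\xi} = u_{\sigma}$: the advection term cancels and the PDE becomes the heat equation $u_{\sigma} = 2u_{\eta\eta}$ on $\eta \in \mathbb{R}$.
Initial data: $u(\eta,0) = T(\eta,0) = 3 \sin(2 \eta) + 3 \sin(3 \eta) + 3 \sin(5 \eta)$.
On $\eta \in \mathbb{R}$ each mode satisfies $(\sin(n\eta))'' = -n^2 \sin(n\eta)$, so $e^{-2n^2\sigma} \sin(n\eta)$ solves the heat equation; by superposition $u(\eta,\sigma) = \sum c_n e^{-2n^2\sigma} \sin(n\eta)$.
Reading off the coefficients: $c_2=3, c_3=3, c_5=3$, so $u(\eta,\sigma) = 3 e^{-8 \sigma} \sin(2 \eta) + 3 e^{-18 \sigma} \sin(3 \eta) + 3 e^{-50 \sigma} \sin(5 \eta)$.
Substituting back $\eta = \xi + t$, $\sigma = t$: $T(\xi,t) = u(\xi + t, t)$.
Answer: $T(\xi, t) = 3 e^{-8 t} \sin(2 \xi + 2 t) + 3 e^{-18 t} \sin(3 \xi + 3 t) + 3 e^{-50 t} \sin(5 \xi + 5 t)$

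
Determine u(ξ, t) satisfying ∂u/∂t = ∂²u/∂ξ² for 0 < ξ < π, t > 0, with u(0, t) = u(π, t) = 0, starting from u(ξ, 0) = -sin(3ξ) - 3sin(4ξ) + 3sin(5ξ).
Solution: Separating variables: u = Σ c_n exp(-n²t) sin(nξ). From u(ξ,0) = -sin(3ξ) - 3sin(4ξ) + 3sin(5ξ): c_3=-1, c_4=-3, c_5=3.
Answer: u(ξ, t) = -exp(-9t)sin(3ξ) - 3exp(-16t)sin(4ξ) + 3exp(-25t)sin(5ξ)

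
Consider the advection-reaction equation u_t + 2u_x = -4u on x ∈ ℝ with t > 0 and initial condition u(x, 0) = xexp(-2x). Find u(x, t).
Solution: Substitute u = exp(-2x)w.
Then u_x = exp(-2x)(w_x - 2w), u_t = exp(-2x)w_t; substituting and dividing by exp(-2x), the lower-order terms cancel: w_t + 2w_x = 0 (standard advection equation).
Data for w: w(x,0) = exp(2x)u(x,0) = x.
By characteristics (dx/dt = 2), w(x,t) = f(x - 2t) with f = w(·, 0).
So w(x,t) = -2t + x, and u(x,t) = exp(-2x)w(x,t).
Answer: u(x, t) = -2texp(-2x) + xexp(-2x)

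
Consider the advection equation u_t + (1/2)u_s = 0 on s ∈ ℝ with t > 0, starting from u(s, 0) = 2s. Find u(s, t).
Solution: By characteristics (ds/dt = 1/2), u(s,t) = f(s - (1/2)t) with f = u(·, 0).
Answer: u(s, t) = 2s - t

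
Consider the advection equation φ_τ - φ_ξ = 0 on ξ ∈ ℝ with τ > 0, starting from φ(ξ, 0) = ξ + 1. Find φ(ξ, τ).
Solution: By method of characteristics (waves move left with speed 1):
Along characteristics ξ + τ = const, φ is constant, so φ(ξ,τ) = f(ξ + τ) with f = φ(·, 0).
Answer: φ(ξ, τ) = ξ + τ + 1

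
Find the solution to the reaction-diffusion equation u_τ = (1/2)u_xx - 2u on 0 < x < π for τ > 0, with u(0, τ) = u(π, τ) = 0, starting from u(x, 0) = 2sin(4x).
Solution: Substitute u = exp(-2τ)w.
Then u_τ = exp(-2τ)(w_τ - 2w), u_xx = exp(-2τ)w_xx; substituting and dividing by exp(-2τ), the lower-order terms cancel: w_τ = (1/2)w_xx (standard heat equation).
Data for w: w(x,0) = u(x,0) = 2sin(4x). The boundary conditions carry over: w(0,τ) = w(π,τ) = 0.
Separating variables: w = Σ c_n exp(-n²τ/2) sin(nx). From w(x,0) = 2sin(4x): c_4=2.
So w(x,τ) = 2exp(-8τ)sin(4x), and u(x,τ) = exp(-2τ)w(x,τ).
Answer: u(x, τ) = 2exp(-10τ)sin(4x)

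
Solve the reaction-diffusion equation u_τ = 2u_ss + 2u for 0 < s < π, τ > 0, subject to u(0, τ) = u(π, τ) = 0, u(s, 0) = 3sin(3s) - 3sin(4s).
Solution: Substitute u = exp(2τ)w.
Then u_τ = exp(2τ)(w_τ + 2w), u_ss = exp(2τ)w_ss; substituting and dividing by exp(2τ), the lower-order terms cancel: w_τ = 2w_ss (standard heat equation).
Data for w: w(s,0) = u(s,0) = 3sin(3s) - 3sin(4s). The boundary conditions carry over: w(0,τ) = w(π,τ) = 0.
Separating variables: w = Σ c_n exp(-2n²τ) sin(ns). From w(s,0) = 3sin(3s) - 3sin(4s): c_3=3, c_4=-3.
So w(s,τ) = 3exp(-18τ)sin(3s) - 3exp(-32τ)sin(4s), and u(s,τ) = exp(2τ)w(s,τ).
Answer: u(s, τ) = 3exp(-16τ)sin(3s) - 3exp(-30τ)sin(4s)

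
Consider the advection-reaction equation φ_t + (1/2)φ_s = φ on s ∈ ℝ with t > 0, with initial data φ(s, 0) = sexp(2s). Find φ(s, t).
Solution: Substitute φ = exp(2s)u, i.e. u = exp(-2s)φ.
By the product rule, φ_s = exp(2s)(u_s + 2u), φ_t = exp(2s)u_t.
Substituting into the PDE and dividing by exp(2s): u_t + (1/2)(u_s + 2u) = u.
The lower-order terms cancel, leaving the standard advection equation u_t + (1/2)u_s = 0.
Initial data for u: u(s,0) = exp(-2s)φ(s,0) = s.
Solve for u:
  By method of characteristics (waves move right with speed 1/2):
  Along characteristics s - (1/2)t = const, u is constant, so u(s,t) = f(s - (1/2)t) with f = u(·, 0).
Hence u(s,t) = s - (1/2)t.
Transform back: φ(s,t) = exp(2s)u(s,t).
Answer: φ(s, t) = sexp(2s) - (1/2)texp(2s)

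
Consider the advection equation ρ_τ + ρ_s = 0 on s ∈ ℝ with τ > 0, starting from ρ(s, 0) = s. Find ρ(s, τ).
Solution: By characteristics (ds/dτ = 1), ρ(s,τ) = f(s - τ) with f = ρ(·, 0).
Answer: ρ(s, τ) = s - τ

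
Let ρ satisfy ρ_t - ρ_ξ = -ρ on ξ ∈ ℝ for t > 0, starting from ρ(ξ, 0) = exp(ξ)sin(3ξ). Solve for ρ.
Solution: Substitute ρ = exp(ξ)u, i.e. u = exp(-ξ)ρ.
By the product rule, ρ_ξ = exp(ξ)(u_ξ + u), ρ_t = exp(ξ)u_t.
Substituting into the PDE and dividing by exp(ξ): u_t - (u_ξ + u) = -u.
The lower-order terms cancel, leaving the standard advection equation u_t - u_ξ = 0.
Initial data for u: u(ξ,0) = exp(-ξ)ρ(ξ,0) = sin(3ξ).
Solve for u:
  By method of characteristics (waves move left with speed 1):
  Along characteristics ξ + t = const, u is constant, so u(ξ,t) = f(ξ + t) with f = u(·, 0).
Hence u(ξ,t) = sin(3t + 3ξ).
Transform back: ρ(ξ,t) = exp(ξ)u(ξ,t).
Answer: ρ(ξ, t) = exp(ξ)sin(3t + 3ξ)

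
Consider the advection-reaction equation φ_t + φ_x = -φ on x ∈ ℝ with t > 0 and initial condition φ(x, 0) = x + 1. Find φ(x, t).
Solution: Substitute φ = exp(-t)u, i.e. u = exp(t)φ.
By the product rule, φ_t = exp(-t)(u_t - u), φ_x = exp(-t)u_x.
Substituting into the PDE and dividing by exp(-t): u_t - u + u_x = -u.
The lower-order terms cancel, leaving the standard advection equation u_t + u_x = 0.
Initial data for u: u(x,0) = φ(x,0) = x + 1.
Solve for u:
  By method of characteristics (waves move right with speed 1):
  Along characteristics x - t = const, u is constant, so u(x,t) = f(x - t) with f = u(·, 0).
Hence u(x,t) = -t + x + 1.
Transform back: φ(x,t) = exp(-t)u(x,t).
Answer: φ(x, t) = -texp(-t) + xexp(-t) + exp(-t)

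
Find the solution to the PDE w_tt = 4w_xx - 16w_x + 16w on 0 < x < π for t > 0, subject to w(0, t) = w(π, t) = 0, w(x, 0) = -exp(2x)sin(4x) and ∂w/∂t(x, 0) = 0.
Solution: Substitute w = exp(2x)u.
Then w_x = exp(2x)(u_x + 2u), w_xx = exp(2x)(u_xx + 4u_x + 4u), w_tt = exp(2x)u_tt; substituting and dividing by exp(2x), the lower-order terms cancel: u_tt = 4u_xx (standard wave equation).
Data for u: u(x,0) = exp(-2x)w(x,0) = -sin(4x); u_t(x,0) = exp(-2x)w_t(x,0) = 0. The boundary conditions carry over: u(0,t) = u(π,t) = 0.
Separating variables: u = Σ [A_n cos(ω_n t) + B_n sin(ω_n t)] sin(nx), ω_n = 2n. From ICs: A_4=-1.
So u(x,t) = -sin(4x)cos(8t), and w(x,t) = exp(2x)u(x,t).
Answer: w(x, t) = -exp(2x)sin(4x)cos(8t)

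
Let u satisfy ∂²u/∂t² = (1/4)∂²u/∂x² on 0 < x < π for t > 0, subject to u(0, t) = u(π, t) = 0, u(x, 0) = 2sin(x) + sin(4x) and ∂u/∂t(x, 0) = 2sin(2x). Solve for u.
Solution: Separating variables: u = Σ [A_n cos(ω_n t) + B_n sin(ω_n t)] sin(nx), ω_n = n/2. From ICs (B_n = velocity coefficient / ω_n): A_1=2, A_4=1, B_2=2.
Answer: u(x, t) = 2sin(t)sin(2x) + 2sin(x)cos(t/2) + sin(4x)cos(2t)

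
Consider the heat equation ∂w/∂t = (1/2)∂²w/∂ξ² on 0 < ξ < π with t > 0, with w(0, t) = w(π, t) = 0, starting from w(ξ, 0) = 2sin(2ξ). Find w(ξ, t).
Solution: Separating variables: w = Σ c_n exp(-n²t/2) sin(nξ). From w(ξ,0) = 2sin(2ξ): c_2=2.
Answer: w(ξ, t) = 2exp(-2t)sin(2ξ)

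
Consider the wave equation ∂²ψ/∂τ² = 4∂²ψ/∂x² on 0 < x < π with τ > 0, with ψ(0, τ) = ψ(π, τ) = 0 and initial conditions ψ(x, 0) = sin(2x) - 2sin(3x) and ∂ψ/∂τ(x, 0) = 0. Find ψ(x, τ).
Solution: Using separation of variables ψ = X(x)T(τ):
Eigenfunctions: sin(nx), n = 1, 2, 3, ...
General solution: ψ(x, τ) = Σ [A_n cos(2n τ) + B_n sin(2n τ)] sin(nx)
From ψ(x,0) = sin(2x) - 2sin(3x): A_2=1, A_3=-2. From ψ_τ(x,0) = 0: all B_n = 0.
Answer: ψ(x, τ) = sin(2x)cos(4τ) - 2sin(3x)cos(6τ)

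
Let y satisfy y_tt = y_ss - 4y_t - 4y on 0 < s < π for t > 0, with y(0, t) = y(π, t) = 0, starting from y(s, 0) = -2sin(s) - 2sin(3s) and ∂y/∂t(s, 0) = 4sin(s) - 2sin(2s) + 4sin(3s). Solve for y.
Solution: Substitute y = exp(-2t)u.
Then y_t = exp(-2t)(u_t - 2u), y_tt = exp(-2t)(u_tt - 4u_t + 4u), y_ss = exp(-2t)u_ss; substituting and dividing by exp(-2t), the lower-order terms cancel: u_tt = u_ss (standard wave equation).
Data for u: u(s,0) = y(s,0) = -2sin(s) - 2sin(3s); u_t(s,0) = y_t(s,0) + 2y(s,0) = -2sin(2s). The boundary conditions carry over: u(0,t) = u(π,t) = 0.
Separating variables: u = Σ [A_n cos(ω_n t) + B_n sin(ω_n t)] sin(ns), ω_n = n. From ICs (B_n = velocity coefficient / ω_n): A_1=-2, A_3=-2, B_2=-1.
So u(s,t) = -2sin(s)cos(t) - sin(2s)sin(2t) - 2sin(3s)cos(3t), and y(s,t) = exp(-2t)u(s,t).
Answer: y(s, t) = -2exp(-2t)sin(s)cos(t) - exp(-2t)sin(2s)sin(2t) - 2exp(-2t)sin(3s)cos(3t)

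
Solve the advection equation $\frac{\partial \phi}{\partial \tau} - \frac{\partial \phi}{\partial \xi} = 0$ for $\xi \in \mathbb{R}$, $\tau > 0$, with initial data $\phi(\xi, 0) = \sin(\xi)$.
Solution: By characteristics ($d\xi/d\tau = -1$), $\phi(\xi,\tau) = f(\xi + \tau)$ with $f = \phi( \cdot , 0)$.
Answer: $\phi(\xi, \tau) = \sin(\tau + \xi)$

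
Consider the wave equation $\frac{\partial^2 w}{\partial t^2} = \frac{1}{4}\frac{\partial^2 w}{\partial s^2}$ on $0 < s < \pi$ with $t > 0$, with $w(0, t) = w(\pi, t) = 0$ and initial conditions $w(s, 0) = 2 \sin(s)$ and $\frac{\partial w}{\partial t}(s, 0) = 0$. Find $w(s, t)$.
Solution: Using separation of variables $w = X(s)T(t)$:
Eigenfunctions: $\sin(ns)$, $n = 1, 2, 3, \ldots$
General solution: $w(s, t) = \sum [A_n \cos(n t/2) + B_n \sin(n t/2)] \sin(ns)$
From $w(s,0) = 2 \sin(s)$: $A_1=2$. From $w_t(s,0) = 0$: all $B_n = 0$.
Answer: $w(s, t) = 2 \sin(s) \cos(t/2)$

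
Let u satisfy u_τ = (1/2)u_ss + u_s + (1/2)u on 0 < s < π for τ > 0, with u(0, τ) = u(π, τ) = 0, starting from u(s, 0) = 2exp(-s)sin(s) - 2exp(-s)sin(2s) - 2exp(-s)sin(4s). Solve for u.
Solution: Substitute u = exp(-s)w.
Then u_s = exp(-s)(w_s - w), u_ss = exp(-s)(w_ss - 2w_s + w), u_τ = exp(-s)w_τ; substituting and dividing by exp(-s), the lower-order terms cancel: w_τ = (1/2)w_ss (standard heat equation).
Data for w: w(s,0) = exp(s)u(s,0) = 2sin(s) - 2sin(2s) - 2sin(4s). The boundary conditions carry over: w(0,τ) = w(π,τ) = 0.
Separating variables: w = Σ c_n exp(-n²τ/2) sin(ns). From w(s,0) = 2sin(s) - 2sin(2s) - 2sin(4s): c_1=2, c_2=-2, c_4=-2.
So w(s,τ) = -2exp(-2τ)sin(2s) - 2exp(-8τ)sin(4s) + 2exp(-τ/2)sin(s), and u(s,τ) = exp(-s)w(s,τ).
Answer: u(s, τ) = -2exp(-s)exp(-2τ)sin(2s) - 2exp(-s)exp(-8τ)sin(4s) + 2exp(-s)exp(-τ/2)sin(s)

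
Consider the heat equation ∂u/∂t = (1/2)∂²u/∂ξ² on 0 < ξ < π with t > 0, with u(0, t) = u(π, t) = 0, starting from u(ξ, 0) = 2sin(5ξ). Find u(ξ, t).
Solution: Separating variables: u = Σ c_n exp(-n²t/2) sin(nξ). From u(ξ,0) = 2sin(5ξ): c_5=2.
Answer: u(ξ, t) = 2exp(-25t/2)sin(5ξ)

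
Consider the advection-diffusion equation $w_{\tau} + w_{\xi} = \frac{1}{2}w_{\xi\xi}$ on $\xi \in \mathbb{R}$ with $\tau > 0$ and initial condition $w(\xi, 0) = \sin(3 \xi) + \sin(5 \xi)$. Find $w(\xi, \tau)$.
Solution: Moving frame: $\eta = \xi - \tau$, $\sigma = \tau$, $w = u(\eta,\sigma)$, so $w_{\tau} = u_{\sigma} - u_{\eta}$ and $w_{\xi\xi} = u_{\eta\eta}$.
Hence $w_{\tau} + w_{\xi} = u_{\sigma}$ and the PDE becomes the heat equation $u_{\sigma} = \frac{1}{2}u_{\eta\eta}$ on $\eta \in \mathbb{R}$.
Initial data: $u(\eta,0) = w(\eta,0) = \sin(3 \eta) + \sin(5 \eta)$. Each mode $\sin(n\eta)$ decays as $e^{-n^2\sigma/2}$ on $\mathbb{R}$, so $u(\eta,\sigma) = \sum c_n e^{-n^2\sigma/2} \sin(n\eta)$ with $c_3=1, c_5=1$: $u(\eta,\sigma) = e^{-9 \sigma/2} \sin(3 \eta) + e^{-25 \sigma/2} \sin(5 \eta)$.
Substituting back: $w(\xi,\tau) = u(\xi - \tau, \tau)$.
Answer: $w(\xi, \tau) = - e^{-9 \tau/2} \sin(3 \tau - 3 \xi) -  e^{-25 \tau/2} \sin(5 \tau - 5 \xi)$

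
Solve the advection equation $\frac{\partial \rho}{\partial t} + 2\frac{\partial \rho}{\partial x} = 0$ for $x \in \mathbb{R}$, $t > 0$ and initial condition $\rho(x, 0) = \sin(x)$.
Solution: By characteristics ($dx/dt = 2$), $\rho(x,t) = f(x - 2t)$ with $f = \rho( \cdot , 0)$.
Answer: $\rho(x, t) = - \sin(2 t - x)$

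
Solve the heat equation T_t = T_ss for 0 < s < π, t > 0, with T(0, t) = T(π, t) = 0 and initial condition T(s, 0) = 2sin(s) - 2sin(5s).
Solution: Using separation of variables T = X(s)G(t):
Eigenfunctions: sin(ns), n = 1, 2, 3, ...
General solution: T(s, t) = Σ c_n sin(ns) exp(-n² t)
Matching T(s,0) = 2sin(s) - 2sin(5s) term by term: c_1=2, c_5=-2.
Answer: T(s, t) = 2exp(-t)sin(s) - 2exp(-25t)sin(5s)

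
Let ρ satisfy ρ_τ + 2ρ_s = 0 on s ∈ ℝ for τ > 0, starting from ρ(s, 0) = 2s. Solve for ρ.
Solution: By characteristics (ds/dτ = 2), ρ(s,τ) = f(s - 2τ) with f = ρ(·, 0).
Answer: ρ(s, τ) = 2s - 4τ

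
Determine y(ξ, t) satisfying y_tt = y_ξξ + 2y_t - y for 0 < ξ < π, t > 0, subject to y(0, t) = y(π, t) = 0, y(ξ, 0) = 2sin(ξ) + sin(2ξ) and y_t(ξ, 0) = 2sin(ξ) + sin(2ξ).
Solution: Substitute y = exp(t)u.
Then y_t = exp(t)(u_t + u), y_tt = exp(t)(u_tt + 2u_t + u), y_ξξ = exp(t)u_ξξ; substituting and dividing by exp(t), the lower-order terms cancel: u_tt = u_ξξ (standard wave equation).
Data for u: u(ξ,0) = y(ξ,0) = 2sin(ξ) + sin(2ξ); u_t(ξ,0) = y_t(ξ,0) - y(ξ,0) = 0. The boundary conditions carry over: u(0,t) = u(π,t) = 0.
Separating variables: u = Σ [A_n cos(ω_n t) + B_n sin(ω_n t)] sin(nξ), ω_n = n. From ICs: A_1=2, A_2=1.
So u(ξ,t) = 2sin(ξ)cos(t) + sin(2ξ)cos(2t), and y(ξ,t) = exp(t)u(ξ,t).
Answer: y(ξ, t) = 2exp(t)sin(ξ)cos(t) + exp(t)sin(2ξ)cos(2t)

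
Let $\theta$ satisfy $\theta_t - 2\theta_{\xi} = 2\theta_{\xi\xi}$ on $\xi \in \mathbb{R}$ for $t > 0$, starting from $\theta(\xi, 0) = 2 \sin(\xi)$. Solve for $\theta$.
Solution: Change to a moving frame: let $\eta = \xi + 2t$, $\sigma = t$ and write $\theta(\xi,t) = u(\eta,\sigma)$.
By the chain rule $\theta_t = u_{\sigma} + 2u_{\eta}$, $\theta_{\xi} = u_{\eta}$, $\theta_{\xi\xi} = u_{\eta\eta}$.
Then $\theta_t - 2\theta_{\xi} = u_{\sigma}$: the advection term cancels and the PDE becomes the heat equation $u_{\sigma} = 2u_{\eta\eta}$ on $\eta \in \mathbb{R}$.
Initial data: $u(\eta,0) = \theta(\eta,0) = 2 \sin(\eta)$.
On $\eta \in \mathbb{R}$ each mode satisfies $(\sin(n\eta))'' = -n^2 \sin(n\eta)$, so $e^{-2n^2\sigma} \sin(n\eta)$ solves the heat equation; by superposition $u(\eta,\sigma) = \sum c_n e^{-2n^2\sigma} \sin(n\eta)$.
Reading off the coefficients: $c_1=2$, so $u(\eta,\sigma) = 2 e^{-2 \sigma} \sin(\eta)$.
Substituting back $\eta = \xi + 2t$, $\sigma = t$: $\theta(\xi,t) = u(\xi + 2t, t)$.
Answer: $\theta(\xi, t) = 2 e^{-2 t} \sin(\xi + 2 t)$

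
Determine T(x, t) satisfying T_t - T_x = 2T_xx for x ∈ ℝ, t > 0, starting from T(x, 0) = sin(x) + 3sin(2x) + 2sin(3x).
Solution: Change to a moving frame: let η = x + t, σ = t and write T(x,t) = u(η,σ).
By the chain rule T_t = u_σ + u_η, T_x = u_η, T_xx = u_ηη.
Then T_t - T_x = u_σ: the advection term cancels and the PDE becomes the heat equation u_σ = 2u_ηη on η ∈ ℝ.
Initial data: u(η,0) = T(η,0) = sin(η) + 3sin(2η) + 2sin(3η).
On η ∈ ℝ each mode satisfies (sin(nη))″ = -n² sin(nη), so exp(-2n²σ) sin(nη) solves the heat equation; by superposition u(η,σ) = Σ c_n exp(-2n²σ) sin(nη).
Reading off the coefficients: c_1=1, c_2=3, c_3=2, so u(η,σ) = exp(-2σ)sin(η) + 3exp(-8σ)sin(2η) + 2exp(-18σ)sin(3η).
Substituting back η = x + t, σ = t: T(x,t) = u(x + t, t).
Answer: T(x, t) = exp(-2t)sin(t + x) + 3exp(-8t)sin(2t + 2x) + 2exp(-18t)sin(3t + 3x)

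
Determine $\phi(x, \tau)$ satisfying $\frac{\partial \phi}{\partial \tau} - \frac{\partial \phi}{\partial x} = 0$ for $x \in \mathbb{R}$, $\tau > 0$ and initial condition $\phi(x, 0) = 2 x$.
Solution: By characteristics ($dx/d\tau = -1$), $\phi(x,\tau) = f(x + \tau)$ with $f = \phi( \cdot , 0)$.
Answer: $\phi(x, \tau) = 2 \tau + 2 x$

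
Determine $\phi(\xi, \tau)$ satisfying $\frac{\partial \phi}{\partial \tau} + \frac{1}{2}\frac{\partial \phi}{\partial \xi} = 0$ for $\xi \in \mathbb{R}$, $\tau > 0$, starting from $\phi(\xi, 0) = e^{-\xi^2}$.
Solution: By method of characteristics (waves move right with speed 1/2):
Along characteristics $\xi - \frac{1}{2}\tau =$ const, $\phi$ is constant, so $\phi(\xi,\tau) = f(\xi - \frac{1}{2}\tau)$ with $f = \phi( \cdot , 0)$.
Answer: $\phi(\xi, \tau) = e^{-(-\tau/2 + \xi)^2}$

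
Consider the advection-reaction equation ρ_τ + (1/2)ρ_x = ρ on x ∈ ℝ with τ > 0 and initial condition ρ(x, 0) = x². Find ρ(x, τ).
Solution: Substitute ρ = exp(τ)u.
Then ρ_τ = exp(τ)(u_τ + u), ρ_x = exp(τ)u_x; substituting and dividing by exp(τ), the lower-order terms cancel: u_τ + (1/2)u_x = 0 (standard advection equation).
Data for u: u(x,0) = ρ(x,0) = x².
By characteristics (dx/dτ = 1/2), u(x,τ) = f(x - (1/2)τ) with f = u(·, 0).
So u(x,τ) = x² - xτ + (1/4)τ², and ρ(x,τ) = exp(τ)u(x,τ).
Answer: ρ(x, τ) = x²exp(τ) - xτexp(τ) + (1/4)τ²exp(τ)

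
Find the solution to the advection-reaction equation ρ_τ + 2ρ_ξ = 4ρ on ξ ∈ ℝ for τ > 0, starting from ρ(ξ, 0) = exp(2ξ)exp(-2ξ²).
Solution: Substitute ρ = exp(2ξ)u.
Then ρ_ξ = exp(2ξ)(u_ξ + 2u), ρ_τ = exp(2ξ)u_τ; substituting and dividing by exp(2ξ), the lower-order terms cancel: u_τ + 2u_ξ = 0 (standard advection equation).
Data for u: u(ξ,0) = exp(-2ξ)ρ(ξ,0) = exp(-2ξ²).
By characteristics (dξ/dτ = 2), u(ξ,τ) = f(ξ - 2τ) with f = u(·, 0).
So u(ξ,τ) = exp(-2(ξ - 2τ)²), and ρ(ξ,τ) = exp(2ξ)u(ξ,τ).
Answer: ρ(ξ, τ) = exp(2ξ)exp(-2(ξ - 2τ)²)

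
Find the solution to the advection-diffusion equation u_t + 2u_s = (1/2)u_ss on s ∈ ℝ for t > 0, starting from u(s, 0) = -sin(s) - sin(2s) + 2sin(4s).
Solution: Moving frame: η = s - 2t, σ = t, u = w(η,σ), so u_t = w_σ - 2w_η and u_ss = w_ηη.
Hence u_t + 2u_s = w_σ and the PDE becomes the heat equation w_σ = (1/2)w_ηη on η ∈ ℝ.
Initial data: w(η,0) = u(η,0) = -sin(η) - sin(2η) + 2sin(4η). Each mode sin(nη) decays as exp(-n²σ/2) on ℝ, so w(η,σ) = Σ c_n exp(-n²σ/2) sin(nη) with c_1=-1, c_2=-1, c_4=2: w(η,σ) = -exp(-2σ)sin(2η) + 2exp(-8σ)sin(4η) - exp(-σ/2)sin(η).
Substituting back: u(s,t) = w(s - 2t, t).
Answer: u(s, t) = -exp(-2t)sin(2s - 4t) + 2exp(-8t)sin(4s - 8t) - exp(-t/2)sin(s - 2t)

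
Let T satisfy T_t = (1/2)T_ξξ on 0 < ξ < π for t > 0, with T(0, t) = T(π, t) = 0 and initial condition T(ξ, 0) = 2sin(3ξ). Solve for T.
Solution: Separating variables: T = Σ c_n exp(-n²t/2) sin(nξ). From T(ξ,0) = 2sin(3ξ): c_3=2.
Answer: T(ξ, t) = 2exp(-9t/2)sin(3ξ)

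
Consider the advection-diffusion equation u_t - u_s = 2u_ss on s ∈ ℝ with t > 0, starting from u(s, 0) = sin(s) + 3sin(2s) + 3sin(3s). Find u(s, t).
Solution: Change to a moving frame: let η = s + t, σ = t and write u(s,t) = w(η,σ).
By the chain rule u_t = w_σ + w_η, u_s = w_η, u_ss = w_ηη.
Then u_t - u_s = w_σ: the advection term cancels and the PDE becomes the heat equation w_σ = 2w_ηη on η ∈ ℝ.
Initial data: w(η,0) = u(η,0) = sin(η) + 3sin(2η) + 3sin(3η).
On η ∈ ℝ each mode satisfies (sin(nη))″ = -n² sin(nη), so exp(-2n²σ) sin(nη) solves the heat equation; by superposition w(η,σ) = Σ c_n exp(-2n²σ) sin(nη).
Reading off the coefficients: c_1=1, c_2=3, c_3=3, so w(η,σ) = exp(-2σ)sin(η) + 3exp(-8σ)sin(2η) + 3exp(-18σ)sin(3η).
Substituting back η = s + t, σ = t: u(s,t) = w(s + t, t).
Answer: u(s, t) = exp(-2t)sin(s + t) + 3exp(-8t)sin(2s + 2t) + 3exp(-18t)sin(3s + 3t)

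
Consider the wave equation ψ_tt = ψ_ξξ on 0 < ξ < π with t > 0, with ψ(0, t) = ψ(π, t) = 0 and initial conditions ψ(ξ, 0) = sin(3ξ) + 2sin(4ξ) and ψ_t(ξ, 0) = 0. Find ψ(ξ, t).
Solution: Separating variables: ψ = Σ [A_n cos(ω_n t) + B_n sin(ω_n t)] sin(nξ), ω_n = n. From ICs: A_3=1, A_4=2.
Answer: ψ(ξ, t) = sin(3ξ)cos(3t) + 2sin(4ξ)cos(4t)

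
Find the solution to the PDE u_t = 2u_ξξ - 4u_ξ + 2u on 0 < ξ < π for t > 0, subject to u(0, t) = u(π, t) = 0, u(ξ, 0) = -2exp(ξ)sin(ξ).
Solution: Substitute u = exp(ξ)w.
Then u_ξ = exp(ξ)(w_ξ + w), u_ξξ = exp(ξ)(w_ξξ + 2w_ξ + w), u_t = exp(ξ)w_t; substituting and dividing by exp(ξ), the lower-order terms cancel: w_t = 2w_ξξ (standard heat equation).
Data for w: w(ξ,0) = exp(-ξ)u(ξ,0) = -2sin(ξ). The boundary conditions carry over: w(0,t) = w(π,t) = 0.
Separating variables: w = Σ c_n exp(-2n²t) sin(nξ). From w(ξ,0) = -2sin(ξ): c_1=-2.
So w(ξ,t) = -2exp(-2t)sin(ξ), and u(ξ,t) = exp(ξ)w(ξ,t).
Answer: u(ξ, t) = -2exp(-2t)exp(ξ)sin(ξ)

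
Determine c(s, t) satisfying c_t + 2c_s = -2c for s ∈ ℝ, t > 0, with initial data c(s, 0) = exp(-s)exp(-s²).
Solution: Substitute c = exp(-s)u.
Then c_s = exp(-s)(u_s - u), c_t = exp(-s)u_t; substituting and dividing by exp(-s), the lower-order terms cancel: u_t + 2u_s = 0 (standard advection equation).
Data for u: u(s,0) = exp(s)c(s,0) = exp(-s²).
By characteristics (ds/dt = 2), u(s,t) = f(s - 2t) with f = u(·, 0).
So u(s,t) = exp(-(s - 2t)²), and c(s,t) = exp(-s)u(s,t).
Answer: c(s, t) = exp(-s)exp(-(s - 2t)²)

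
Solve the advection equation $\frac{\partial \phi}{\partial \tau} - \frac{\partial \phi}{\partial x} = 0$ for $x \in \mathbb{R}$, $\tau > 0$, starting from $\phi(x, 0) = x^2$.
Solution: By method of characteristics (waves move left with speed 1):
Along characteristics $x + \tau =$ const, $\phi$ is constant, so $\phi(x,\tau) = f(x + \tau)$ with $f = \phi( \cdot , 0)$.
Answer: $\phi(x, \tau) = \tau^2 + 2 \tau x + x^2$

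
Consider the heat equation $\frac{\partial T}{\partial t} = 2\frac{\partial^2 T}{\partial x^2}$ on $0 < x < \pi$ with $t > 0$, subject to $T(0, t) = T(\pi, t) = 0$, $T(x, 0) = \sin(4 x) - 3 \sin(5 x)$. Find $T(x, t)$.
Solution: Using separation of variables $T = X(x)G(t)$:
Eigenfunctions: $\sin(nx)$, $n = 1, 2, 3, \ldots$
General solution: $T(x, t) = \sum c_n \sin(nx) e^{-2n^2 t}$
Matching $T(x,0) = \sin(4 x) - 3 \sin(5 x)$ term by term: $c_4=1, c_5=-3$.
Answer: $T(x, t) = e^{-32 t} \sin(4 x) - 3 e^{-50 t} \sin(5 x)$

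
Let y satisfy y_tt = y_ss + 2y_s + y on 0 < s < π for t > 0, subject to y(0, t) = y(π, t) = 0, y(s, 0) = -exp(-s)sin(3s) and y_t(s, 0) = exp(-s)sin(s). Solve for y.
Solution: Substitute y = exp(-s)u, i.e. u = exp(s)y.
By the product rule, y_s = exp(-s)(u_s - u), y_ss = exp(-s)(u_ss - 2u_s + u), y_tt = exp(-s)u_tt.
Substituting into the PDE and dividing by exp(-s): u_tt = (u_ss - 2u_s + u) + 2(u_s - u) + u.
The lower-order terms cancel, leaving the standard wave equation u_tt = u_ss.
Initial data for u: u(s,0) = exp(s)y(s,0) = -sin(3s); u_t(s,0) = exp(s)y_t(s,0) = sin(s). The boundary conditions carry over: u(0,t) = u(π,t) = 0.
Solve for u:
  Using separation of variables u = X(s)T(t):
  Eigenfunctions: sin(ns), n = 1, 2, 3, ...
  General solution: u(s, t) = Σ [A_n cos(n t) + B_n sin(n t)] sin(ns)
  From u(s,0) = -sin(3s): A_3=-1. From u_t(s,0) = sin(s), using u_t(s,0) = Σ ω_n B_n sin(ns) with ω_n = n: B_1 = 1/1 = 1.
Hence u(s,t) = sin(s)sin(t) - sin(3s)cos(3t).
Transform back: y(s,t) = exp(-s)u(s,t).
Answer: y(s, t) = exp(-s)sin(s)sin(t) - exp(-s)sin(3s)cos(3t)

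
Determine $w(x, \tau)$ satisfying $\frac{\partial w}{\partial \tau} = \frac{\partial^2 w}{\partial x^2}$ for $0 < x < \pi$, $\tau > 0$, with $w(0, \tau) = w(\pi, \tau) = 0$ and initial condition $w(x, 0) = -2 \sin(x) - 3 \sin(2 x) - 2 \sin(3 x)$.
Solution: Using separation of variables $w = X(x)T(\tau)$:
Eigenfunctions: $\sin(nx)$, $n = 1, 2, 3, \ldots$
General solution: $w(x, \tau) = \sum c_n \sin(nx) e^{-n^2 \tau}$
Matching $w(x,0) = -2 \sin(x) - 3 \sin(2 x) - 2 \sin(3 x)$ term by term: $c_1=-2, c_2=-3, c_3=-2$.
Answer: $w(x, \tau) = -2 e^{-\tau} \sin(x) - 3 e^{-4 \tau} \sin(2 x) - 2 e^{-9 \tau} \sin(3 x)$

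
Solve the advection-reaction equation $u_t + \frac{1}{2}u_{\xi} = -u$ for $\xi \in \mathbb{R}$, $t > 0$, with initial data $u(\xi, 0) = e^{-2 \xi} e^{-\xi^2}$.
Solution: Substitute $u = e^{-2\xi}w$.
Then $u_{\xi} = e^{-2\xi}(w_{\xi} - 2w)$, $u_t = e^{-2\xi}w_t$; substituting and dividing by $e^{-2\xi}$, the lower-order terms cancel: $w_t + \frac{1}{2}w_{\xi} = 0$ (standard advection equation).
Data for $w$: $w(\xi,0) = e^{2\xi}u(\xi,0) = e^{-\xi^2}$.
By characteristics ($d\xi/dt = 1/2$), $w(\xi,t) = f(\xi - \frac{1}{2}t)$ with $f = w( \cdot , 0)$.
So $w(\xi,t) = e^{-(-t/2 + \xi)^2}$, and $u(\xi,t) = e^{-2\xi}w(\xi,t)$.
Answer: $u(\xi, t) = e^{-2 \xi} e^{-(\xi - t/2)^2}$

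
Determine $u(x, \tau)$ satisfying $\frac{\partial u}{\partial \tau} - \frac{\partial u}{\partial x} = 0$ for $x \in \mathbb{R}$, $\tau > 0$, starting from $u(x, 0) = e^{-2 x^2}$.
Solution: By characteristics ($dx/d\tau = -1$), $u(x,\tau) = f(x + \tau)$ with $f = u( \cdot , 0)$.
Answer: $u(x, \tau) = e^{-2 (\tau + x)^2}$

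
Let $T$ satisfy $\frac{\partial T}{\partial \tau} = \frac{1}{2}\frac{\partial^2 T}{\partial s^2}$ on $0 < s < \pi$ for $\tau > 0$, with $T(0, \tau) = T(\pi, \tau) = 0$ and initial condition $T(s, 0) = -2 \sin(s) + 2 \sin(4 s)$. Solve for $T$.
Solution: Separating variables: $T = \sum c_n e^{-n^2\tau/2} \sin(ns)$. From $T(s,0) = -2 \sin(s) + 2 \sin(4 s)$: $c_1=-2, c_4=2$.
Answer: $T(s, \tau) = 2 e^{-8 \tau} \sin(4 s) - 2 e^{-\tau/2} \sin(s)$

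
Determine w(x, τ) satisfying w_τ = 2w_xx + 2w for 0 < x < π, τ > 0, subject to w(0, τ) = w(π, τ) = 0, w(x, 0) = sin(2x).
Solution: Substitute w = exp(2τ)u.
Then w_τ = exp(2τ)(u_τ + 2u), w_xx = exp(2τ)u_xx; substituting and dividing by exp(2τ), the lower-order terms cancel: u_τ = 2u_xx (standard heat equation).
Data for u: u(x,0) = w(x,0) = sin(2x). The boundary conditions carry over: u(0,τ) = u(π,τ) = 0.
Separating variables: u = Σ c_n exp(-2n²τ) sin(nx). From u(x,0) = sin(2x): c_2=1.
So u(x,τ) = exp(-8τ)sin(2x), and w(x,τ) = exp(2τ)u(x,τ).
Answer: w(x, τ) = exp(-6τ)sin(2x)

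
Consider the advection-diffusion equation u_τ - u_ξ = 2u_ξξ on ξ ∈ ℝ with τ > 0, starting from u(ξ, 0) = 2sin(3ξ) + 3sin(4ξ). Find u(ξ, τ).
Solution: Change to a moving frame: let η = ξ + τ, σ = τ and write u(ξ,τ) = w(η,σ).
By the chain rule u_τ = w_σ + w_η, u_ξ = w_η, u_ξξ = w_ηη.
Then u_τ - u_ξ = w_σ: the advection term cancels and the PDE becomes the heat equation w_σ = 2w_ηη on η ∈ ℝ.
Initial data: w(η,0) = u(η,0) = 2sin(3η) + 3sin(4η).
On η ∈ ℝ each mode satisfies (sin(nη))″ = -n² sin(nη), so exp(-2n²σ) sin(nη) solves the heat equation; by superposition w(η,σ) = Σ c_n exp(-2n²σ) sin(nη).
Reading off the coefficients: c_3=2, c_4=3, so w(η,σ) = 2exp(-18σ)sin(3η) + 3exp(-32σ)sin(4η).
Substituting back η = ξ + τ, σ = τ: u(ξ,τ) = w(ξ + τ, τ).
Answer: u(ξ, τ) = 2exp(-18τ)sin(3ξ + 3τ) + 3exp(-32τ)sin(4ξ + 4τ)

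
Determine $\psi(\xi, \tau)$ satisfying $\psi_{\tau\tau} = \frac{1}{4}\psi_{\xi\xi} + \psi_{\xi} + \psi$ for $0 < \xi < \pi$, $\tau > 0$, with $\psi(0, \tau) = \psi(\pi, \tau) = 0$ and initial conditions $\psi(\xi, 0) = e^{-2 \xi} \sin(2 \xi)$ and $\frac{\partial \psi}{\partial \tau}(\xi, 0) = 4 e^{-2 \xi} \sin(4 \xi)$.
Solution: Substitute $\psi = e^{-2\xi}u$.
Then $\psi_{\xi} = e^{-2\xi}(u_{\xi} - 2u)$, $\psi_{\xi\xi} = e^{-2\xi}(u_{\xi\xi} - 4u_{\xi} + 4u)$, $\psi_{\tau\tau} = e^{-2\xi}u_{\tau\tau}$; substituting and dividing by $e^{-2\xi}$, the lower-order terms cancel: $u_{\tau\tau} = \frac{1}{4}u_{\xi\xi}$ (standard wave equation).
Data for $u$: $u(\xi,0) = e^{2\xi}\psi(\xi,0) = \sin(2 \xi)$; $u_{\tau}(\xi,0) = e^{2\xi}\psi_{\tau}(\xi,0) = 4 \sin(4 \xi)$. The boundary conditions carry over: $u(0,\tau) = u(\pi,\tau) = 0$.
Separating variables: $u = \sum [A_n \cos(\omega_n \tau) + B_n \sin(\omega_n \tau)] \sin(n\xi)$, $\omega_n = n/2$. From ICs ($B_n$ = velocity coefficient / $\omega_n$): $A_2=1, B_4=2$.
So $u(\xi,\tau) = \sin(2 \xi) \cos(\tau) + 2 \sin(4 \xi) \sin(2 \tau)$, and $\psi(\xi,\tau) = e^{-2\xi}u(\xi,\tau)$.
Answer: $\psi(\xi, \tau) = 2 e^{-2 \xi} \sin(2 \tau) \sin(4 \xi) + e^{-2 \xi} \sin(2 \xi) \cos(\tau)$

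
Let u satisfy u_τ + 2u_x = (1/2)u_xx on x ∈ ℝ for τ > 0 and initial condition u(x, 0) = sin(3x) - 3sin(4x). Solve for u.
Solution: Moving frame: η = x - 2τ, σ = τ, u = w(η,σ), so u_τ = w_σ - 2w_η and u_xx = w_ηη.
Hence u_τ + 2u_x = w_σ and the PDE becomes the heat equation w_σ = (1/2)w_ηη on η ∈ ℝ.
Initial data: w(η,0) = u(η,0) = sin(3η) - 3sin(4η). Each mode sin(nη) decays as exp(-n²σ/2) on ℝ, so w(η,σ) = Σ c_n exp(-n²σ/2) sin(nη) with c_3=1, c_4=-3: w(η,σ) = -3exp(-8σ)sin(4η) + exp(-9σ/2)sin(3η).
Substituting back: u(x,τ) = w(x - 2τ, τ).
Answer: u(x, τ) = -3exp(-8τ)sin(4x - 8τ) + exp(-9τ/2)sin(3x - 6τ)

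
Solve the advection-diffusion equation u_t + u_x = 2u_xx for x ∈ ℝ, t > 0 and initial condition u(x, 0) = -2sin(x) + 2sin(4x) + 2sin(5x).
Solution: Change to a moving frame: let η = x - t, σ = t and write u(x,t) = w(η,σ).
By the chain rule u_t = w_σ - w_η, u_x = w_η, u_xx = w_ηη.
Then u_t + u_x = w_σ: the advection term cancels and the PDE becomes the heat equation w_σ = 2w_ηη on η ∈ ℝ.
Initial data: w(η,0) = u(η,0) = -2sin(η) + 2sin(4η) + 2sin(5η).
On η ∈ ℝ each mode satisfies (sin(nη))″ = -n² sin(nη), so exp(-2n²σ) sin(nη) solves the heat equation; by superposition w(η,σ) = Σ c_n exp(-2n²σ) sin(nη).
Reading off the coefficients: c_1=-2, c_4=2, c_5=2, so w(η,σ) = -2exp(-2σ)sin(η) + 2exp(-32σ)sin(4η) + 2exp(-50σ)sin(5η).
Substituting back η = x - t, σ = t: u(x,t) = w(x - t, t).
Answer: u(x, t) = 2exp(-2t)sin(t - x) - 2exp(-32t)sin(4t - 4x) - 2exp(-50t)sin(5t - 5x)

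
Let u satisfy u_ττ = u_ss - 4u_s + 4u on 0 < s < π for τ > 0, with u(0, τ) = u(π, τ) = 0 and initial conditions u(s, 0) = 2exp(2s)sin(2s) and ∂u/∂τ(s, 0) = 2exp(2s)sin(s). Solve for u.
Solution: Substitute u = exp(2s)w, i.e. w = exp(-2s)u.
By the product rule, u_s = exp(2s)(w_s + 2w), u_ss = exp(2s)(w_ss + 4w_s + 4w), u_ττ = exp(2s)w_ττ.
Substituting into the PDE and dividing by exp(2s): w_ττ = (w_ss + 4w_s + 4w) - 4(w_s + 2w) + 4w.
The lower-order terms cancel, leaving the standard wave equation w_ττ = w_ss.
Initial data for w: w(s,0) = exp(-2s)u(s,0) = 2sin(2s); w_τ(s,0) = exp(-2s)u_τ(s,0) = 2sin(s). The boundary conditions carry over: w(0,τ) = w(π,τ) = 0.
Solve for w:
  Using separation of variables w = X(s)T(τ):
  Eigenfunctions: sin(ns), n = 1, 2, 3, ...
  General solution: w(s, τ) = Σ [A_n cos(n τ) + B_n sin(n τ)] sin(ns)
  From w(s,0) = 2sin(2s): A_2=2. From w_τ(s,0) = 2sin(s), using w_τ(s,0) = Σ ω_n B_n sin(ns) with ω_n = n: B_1 = 2/1 = 2.
Hence w(s,τ) = 2sin(s)sin(τ) + 2sin(2s)cos(2τ).
Transform back: u(s,τ) = exp(2s)w(s,τ).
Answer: u(s, τ) = 2exp(2s)sin(s)sin(τ) + 2exp(2s)sin(2s)cos(2τ)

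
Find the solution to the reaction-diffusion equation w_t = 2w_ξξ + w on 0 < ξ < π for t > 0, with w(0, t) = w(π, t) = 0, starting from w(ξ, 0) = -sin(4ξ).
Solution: Substitute w = exp(t)u.
Then w_t = exp(t)(u_t + u), w_ξξ = exp(t)u_ξξ; substituting and dividing by exp(t), the lower-order terms cancel: u_t = 2u_ξξ (standard heat equation).
Data for u: u(ξ,0) = w(ξ,0) = -sin(4ξ). The boundary conditions carry over: u(0,t) = u(π,t) = 0.
Separating variables: u = Σ c_n exp(-2n²t) sin(nξ). From u(ξ,0) = -sin(4ξ): c_4=-1.
So u(ξ,t) = -exp(-32t)sin(4ξ), and w(ξ,t) = exp(t)u(ξ,t).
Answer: w(ξ, t) = -exp(-31t)sin(4ξ)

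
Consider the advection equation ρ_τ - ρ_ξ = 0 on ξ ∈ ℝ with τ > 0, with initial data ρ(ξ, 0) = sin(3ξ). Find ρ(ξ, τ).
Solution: By characteristics (dξ/dτ = -1), ρ(ξ,τ) = f(ξ + τ) with f = ρ(·, 0).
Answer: ρ(ξ, τ) = sin(3ξ + 3τ)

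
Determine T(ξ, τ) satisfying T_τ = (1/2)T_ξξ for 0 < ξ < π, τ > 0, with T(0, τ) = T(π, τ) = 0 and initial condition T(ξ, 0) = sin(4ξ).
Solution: Using separation of variables T = X(ξ)G(τ):
Eigenfunctions: sin(nξ), n = 1, 2, 3, ...
General solution: T(ξ, τ) = Σ c_n sin(nξ) exp(-n² τ/2)
Matching T(ξ,0) = sin(4ξ) term by term: c_4=1.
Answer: T(ξ, τ) = exp(-8τ)sin(4ξ)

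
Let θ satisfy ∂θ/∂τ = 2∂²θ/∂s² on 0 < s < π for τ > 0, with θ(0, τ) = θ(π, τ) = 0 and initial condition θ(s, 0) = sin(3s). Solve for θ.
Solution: Using separation of variables θ = X(s)G(τ):
Eigenfunctions: sin(ns), n = 1, 2, 3, ...
General solution: θ(s, τ) = Σ c_n sin(ns) exp(-2n² τ)
Matching θ(s,0) = sin(3s) term by term: c_3=1.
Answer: θ(s, τ) = exp(-18τ)sin(3s)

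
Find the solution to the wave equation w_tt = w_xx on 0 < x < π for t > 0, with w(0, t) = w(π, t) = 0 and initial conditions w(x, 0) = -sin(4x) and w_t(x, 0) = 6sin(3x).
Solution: Separating variables: w = Σ [A_n cos(ω_n t) + B_n sin(ω_n t)] sin(nx), ω_n = n. From ICs (B_n = velocity coefficient / ω_n): A_4=-1, B_3=2.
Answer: w(x, t) = 2sin(3t)sin(3x) - sin(4x)cos(4t)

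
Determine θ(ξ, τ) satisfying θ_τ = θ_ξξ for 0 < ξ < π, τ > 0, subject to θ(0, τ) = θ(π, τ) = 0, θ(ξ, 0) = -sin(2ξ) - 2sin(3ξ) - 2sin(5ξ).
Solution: Separating variables: θ = Σ c_n exp(-n²τ) sin(nξ). From θ(ξ,0) = -sin(2ξ) - 2sin(3ξ) - 2sin(5ξ): c_2=-1, c_3=-2, c_5=-2.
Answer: θ(ξ, τ) = -exp(-4τ)sin(2ξ) - 2exp(-9τ)sin(3ξ) - 2exp(-25τ)sin(5ξ)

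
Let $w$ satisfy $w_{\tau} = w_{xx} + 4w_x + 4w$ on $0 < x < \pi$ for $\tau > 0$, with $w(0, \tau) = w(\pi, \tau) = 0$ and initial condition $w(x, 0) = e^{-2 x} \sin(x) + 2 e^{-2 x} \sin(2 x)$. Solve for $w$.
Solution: Substitute $w = e^{-2x}u$.
Then $w_x = e^{-2x}(u_x - 2u)$, $w_{xx} = e^{-2x}(u_{xx} - 4u_x + 4u)$, $w_{\tau} = e^{-2x}u_{\tau}$; substituting and dividing by $e^{-2x}$, the lower-order terms cancel: $u_{\tau} = u_{xx}$ (standard heat equation).
Data for $u$: $u(x,0) = e^{2x}w(x,0) = \sin(x) + 2 \sin(2 x)$. The boundary conditions carry over: $u(0,\tau) = u(\pi,\tau) = 0$.
Separating variables: $u = \sum c_n e^{-n^2\tau} \sin(nx)$. From $u(x,0) = \sin(x) + 2 \sin(2 x)$: $c_1=1, c_2=2$.
So $u(x,\tau) = e^{-\tau} \sin(x) + 2 e^{-4 \tau} \sin(2 x)$, and $w(x,\tau) = e^{-2x}u(x,\tau)$.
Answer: $w(x, \tau) = e^{-\tau} e^{-2 x} \sin(x) + 2 e^{-4 \tau} e^{-2 x} \sin(2 x)$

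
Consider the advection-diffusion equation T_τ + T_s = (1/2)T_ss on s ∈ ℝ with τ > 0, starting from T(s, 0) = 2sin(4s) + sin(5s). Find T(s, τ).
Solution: Moving frame: η = s - τ, σ = τ, T = u(η,σ), so T_τ = u_σ - u_η and T_ss = u_ηη.
Hence T_τ + T_s = u_σ and the PDE becomes the heat equation u_σ = (1/2)u_ηη on η ∈ ℝ.
Initial data: u(η,0) = T(η,0) = 2sin(4η) + sin(5η). Each mode sin(nη) decays as exp(-n²σ/2) on ℝ, so u(η,σ) = Σ c_n exp(-n²σ/2) sin(nη) with c_4=2, c_5=1: u(η,σ) = 2exp(-8σ)sin(4η) + exp(-25σ/2)sin(5η).
Substituting back: T(s,τ) = u(s - τ, τ).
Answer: T(s, τ) = 2exp(-8τ)sin(4s - 4τ) + exp(-25τ/2)sin(5s - 5τ)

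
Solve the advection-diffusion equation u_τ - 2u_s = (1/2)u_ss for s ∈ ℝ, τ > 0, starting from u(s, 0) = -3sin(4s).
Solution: Change to a moving frame: let η = s + 2τ, σ = τ and write u(s,τ) = w(η,σ).
By the chain rule u_τ = w_σ + 2w_η, u_s = w_η, u_ss = w_ηη.
Then u_τ - 2u_s = w_σ: the advection term cancels and the PDE becomes the heat equation w_σ = (1/2)w_ηη on η ∈ ℝ.
Initial data: w(η,0) = u(η,0) = -3sin(4η).
On η ∈ ℝ each mode satisfies (sin(nη))″ = -n² sin(nη), so exp(-n²σ/2) sin(nη) solves the heat equation; by superposition w(η,σ) = Σ c_n exp(-n²σ/2) sin(nη).
Reading off the coefficients: c_4=-3, so w(η,σ) = -3exp(-8σ)sin(4η).
Substituting back η = s + 2τ, σ = τ: u(s,τ) = w(s + 2τ, τ).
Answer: u(s, τ) = -3exp(-8τ)sin(4s + 8τ)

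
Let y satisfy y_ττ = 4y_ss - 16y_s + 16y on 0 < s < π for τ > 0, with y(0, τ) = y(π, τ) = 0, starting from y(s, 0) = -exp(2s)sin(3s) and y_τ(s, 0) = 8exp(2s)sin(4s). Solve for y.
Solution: Substitute y = exp(2s)u.
Then y_s = exp(2s)(u_s + 2u), y_ss = exp(2s)(u_ss + 4u_s + 4u), y_ττ = exp(2s)u_ττ; substituting and dividing by exp(2s), the lower-order terms cancel: u_ττ = 4u_ss (standard wave equation).
Data for u: u(s,0) = exp(-2s)y(s,0) = -sin(3s); u_τ(s,0) = exp(-2s)y_τ(s,0) = 8sin(4s). The boundary conditions carry over: u(0,τ) = u(π,τ) = 0.
Separating variables: u = Σ [A_n cos(ω_n τ) + B_n sin(ω_n τ)] sin(ns), ω_n = 2n. From ICs (B_n = velocity coefficient / ω_n): A_3=-1, B_4=1.
So u(s,τ) = -sin(3s)cos(6τ) + sin(4s)sin(8τ), and y(s,τ) = exp(2s)u(s,τ).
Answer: y(s, τ) = -exp(2s)sin(3s)cos(6τ) + exp(2s)sin(4s)sin(8τ)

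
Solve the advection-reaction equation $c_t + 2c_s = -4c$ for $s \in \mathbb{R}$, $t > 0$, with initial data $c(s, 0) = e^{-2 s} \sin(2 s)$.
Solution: Substitute $c = e^{-2s}u$, i.e. $u = e^{2s}c$.
By the product rule, $c_s = e^{-2s}(u_s - 2u)$, $c_t = e^{-2s}u_t$.
Substituting into the PDE and dividing by $e^{-2s}$: $u_t + 2(u_s - 2u) = -4u$.
The lower-order terms cancel, leaving the standard advection equation $u_t + 2u_s = 0$.
Initial data for $u$: $u(s,0) = e^{2s}c(s,0) = \sin(2 s)$.
Solve for $u$:
  By method of characteristics (waves move right with speed 2):
  Along characteristics $s - 2t =$ const, $u$ is constant, so $u(s,t) = f(s - 2t)$ with $f = u( \cdot , 0)$.
Hence $u(s,t) = \sin(2 s - 4 t)$.
Transform back: $c(s,t) = e^{-2s}u(s,t)$.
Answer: $c(s, t) = e^{-2 s} \sin(2 s - 4 t)$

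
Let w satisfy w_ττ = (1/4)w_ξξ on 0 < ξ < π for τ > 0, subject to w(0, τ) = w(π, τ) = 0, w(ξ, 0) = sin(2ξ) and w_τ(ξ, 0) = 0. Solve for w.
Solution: Using separation of variables w = X(ξ)T(τ):
Eigenfunctions: sin(nξ), n = 1, 2, 3, ...
General solution: w(ξ, τ) = Σ [A_n cos(n τ/2) + B_n sin(n τ/2)] sin(nξ)
From w(ξ,0) = sin(2ξ): A_2=1. From w_τ(ξ,0) = 0: all B_n = 0.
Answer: w(ξ, τ) = sin(2ξ)cos(τ)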